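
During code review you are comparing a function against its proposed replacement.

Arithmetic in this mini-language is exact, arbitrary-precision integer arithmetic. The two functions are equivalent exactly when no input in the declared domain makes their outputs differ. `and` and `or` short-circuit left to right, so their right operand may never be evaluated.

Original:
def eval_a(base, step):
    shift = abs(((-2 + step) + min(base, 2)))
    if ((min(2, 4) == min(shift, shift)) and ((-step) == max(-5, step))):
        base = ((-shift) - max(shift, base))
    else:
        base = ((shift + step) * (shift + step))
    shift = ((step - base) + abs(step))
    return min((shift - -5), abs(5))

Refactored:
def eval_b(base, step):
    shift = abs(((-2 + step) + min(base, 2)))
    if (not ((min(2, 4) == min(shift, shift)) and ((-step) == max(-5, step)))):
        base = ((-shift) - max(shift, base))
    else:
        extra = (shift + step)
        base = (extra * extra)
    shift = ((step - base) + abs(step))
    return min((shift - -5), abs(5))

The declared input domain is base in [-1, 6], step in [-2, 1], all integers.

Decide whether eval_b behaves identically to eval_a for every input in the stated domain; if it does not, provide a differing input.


On input base=-1, step=-2, eval_a returns -4 while eval_b returns 5.
verdict: not equivalent; witness: base=-1, step=-2


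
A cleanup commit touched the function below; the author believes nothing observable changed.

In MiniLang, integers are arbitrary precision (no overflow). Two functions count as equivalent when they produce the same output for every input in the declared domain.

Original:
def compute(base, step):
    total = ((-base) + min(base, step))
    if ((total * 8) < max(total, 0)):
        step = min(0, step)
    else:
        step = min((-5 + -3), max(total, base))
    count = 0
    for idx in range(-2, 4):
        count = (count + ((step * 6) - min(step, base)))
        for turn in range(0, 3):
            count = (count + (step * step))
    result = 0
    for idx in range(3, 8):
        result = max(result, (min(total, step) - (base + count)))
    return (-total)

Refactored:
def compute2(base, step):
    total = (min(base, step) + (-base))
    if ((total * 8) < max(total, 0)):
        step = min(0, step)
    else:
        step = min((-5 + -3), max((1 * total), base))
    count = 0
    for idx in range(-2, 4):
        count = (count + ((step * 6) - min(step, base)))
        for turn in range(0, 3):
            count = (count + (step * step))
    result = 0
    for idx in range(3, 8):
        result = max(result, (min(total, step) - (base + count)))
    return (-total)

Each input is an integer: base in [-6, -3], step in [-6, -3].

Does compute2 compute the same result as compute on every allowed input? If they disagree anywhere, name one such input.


Differences: arithmetic usage differs, and constant usage differs — yet all 16 inputs agree.
verdict: equivalent


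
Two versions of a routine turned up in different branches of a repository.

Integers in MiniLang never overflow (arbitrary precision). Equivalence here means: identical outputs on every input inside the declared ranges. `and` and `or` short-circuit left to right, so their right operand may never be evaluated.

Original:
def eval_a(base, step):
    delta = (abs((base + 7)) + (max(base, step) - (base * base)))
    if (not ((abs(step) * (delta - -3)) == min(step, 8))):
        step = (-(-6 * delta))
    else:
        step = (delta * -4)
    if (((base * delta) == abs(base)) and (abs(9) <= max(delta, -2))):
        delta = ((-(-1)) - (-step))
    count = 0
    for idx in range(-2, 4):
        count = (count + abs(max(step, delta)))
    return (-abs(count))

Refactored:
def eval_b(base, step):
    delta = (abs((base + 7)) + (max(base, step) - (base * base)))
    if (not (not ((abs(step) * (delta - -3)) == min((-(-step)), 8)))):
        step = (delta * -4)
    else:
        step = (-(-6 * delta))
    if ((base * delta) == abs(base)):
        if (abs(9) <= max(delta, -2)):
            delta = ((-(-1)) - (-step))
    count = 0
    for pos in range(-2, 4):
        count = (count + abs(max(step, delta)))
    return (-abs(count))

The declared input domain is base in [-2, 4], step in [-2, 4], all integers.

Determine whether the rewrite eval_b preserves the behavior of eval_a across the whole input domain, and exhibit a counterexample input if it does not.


Behavior is preserved: although boolean connective usage differs; statement counts differ; local variable names differ; branching structure differs, the outputs never diverge.
One worked example (base=1, step=-1) — eval_a: delta=8, then (not ((abs(step) * (delta - -3)) == min(step, 8))) is true, then step=48, then (((base * delta) == abs(base)) and (abs(9) <= max(delta, -2))) is false, then count=0, then (idx=-2), then count=48, then (idx=-1), then count=96, then (idx=0), then count=144, then (idx=1), then count=192, then (idx=2), then count=240, then (idx=3), then count=288, then returns -288; eval_b: delta=8, then (not (not ((abs(step) * (delta - -3)) == min((-(-step)), 8)))) is false, then step=48, then ((base * delta) == abs(base)) is false, then count=0, then (pos=-2), then count=48, then (pos=-1), then count=96, then (pos=0), then count=144, then (pos=1), then count=192, then (pos=2), then count=240, then (pos=3), then count=288, then returns -288; agreement on -288.
Across all 49 domain points the two functions coincide.
verdict: equivalent


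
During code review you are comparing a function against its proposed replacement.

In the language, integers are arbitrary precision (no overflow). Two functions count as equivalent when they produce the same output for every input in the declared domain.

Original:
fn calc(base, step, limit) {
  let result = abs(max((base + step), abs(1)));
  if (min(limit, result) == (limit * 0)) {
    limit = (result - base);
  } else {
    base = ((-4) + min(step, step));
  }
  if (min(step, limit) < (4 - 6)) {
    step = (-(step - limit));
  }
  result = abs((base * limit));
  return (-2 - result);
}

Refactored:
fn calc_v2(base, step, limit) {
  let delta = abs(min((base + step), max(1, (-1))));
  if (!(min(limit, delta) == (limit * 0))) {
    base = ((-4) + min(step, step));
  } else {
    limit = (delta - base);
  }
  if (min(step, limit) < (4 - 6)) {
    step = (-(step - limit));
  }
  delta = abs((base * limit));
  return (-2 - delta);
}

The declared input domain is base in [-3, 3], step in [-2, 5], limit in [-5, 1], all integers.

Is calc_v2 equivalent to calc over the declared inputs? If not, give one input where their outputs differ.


These are not equivalent — on base=-3, step=-2, limit=0 the outputs split (-14 vs -26).
calc: result = 1; (min(limit, result) == (limit * 0)) -> true; limit = 4; (min(step, limit) < (4 - 6)) -> false; result = 12; return -14
calc_v2: delta = 5; (!(min(limit, delta) == (limit * 0))) -> false; limit = 8; (min(step, limit) < (4 - 6)) -> false; delta = 24; return -26
verdict: not equivalent; witness: base=-3, step=-2, limit=0


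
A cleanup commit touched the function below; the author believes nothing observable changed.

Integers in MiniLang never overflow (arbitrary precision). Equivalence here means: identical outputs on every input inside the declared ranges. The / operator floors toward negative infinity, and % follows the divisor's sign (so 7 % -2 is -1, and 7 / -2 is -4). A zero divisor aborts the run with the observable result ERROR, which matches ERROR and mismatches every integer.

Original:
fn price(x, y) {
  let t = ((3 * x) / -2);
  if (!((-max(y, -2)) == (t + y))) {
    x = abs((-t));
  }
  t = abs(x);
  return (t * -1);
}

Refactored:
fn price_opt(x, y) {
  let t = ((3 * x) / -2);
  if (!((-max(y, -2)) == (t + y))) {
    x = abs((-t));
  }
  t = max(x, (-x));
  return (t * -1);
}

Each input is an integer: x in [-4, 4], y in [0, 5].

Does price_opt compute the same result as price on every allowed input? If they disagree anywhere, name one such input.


Comparing the listings, the differences include: min/max/abs usage differs.
As a probe, take x=-2, y=1: price runs t=3, then (!((-max(y, -2)) == (t + y))) is true, then x=3, then t=3, then returns -3; price_opt runs t=3, then (!((-max(y, -2)) == (t + y))) is true, then x=3, then t=3, then returns -3; both end at -3.
Across all 54 domain points the two functions coincide.
verdict: equivalent


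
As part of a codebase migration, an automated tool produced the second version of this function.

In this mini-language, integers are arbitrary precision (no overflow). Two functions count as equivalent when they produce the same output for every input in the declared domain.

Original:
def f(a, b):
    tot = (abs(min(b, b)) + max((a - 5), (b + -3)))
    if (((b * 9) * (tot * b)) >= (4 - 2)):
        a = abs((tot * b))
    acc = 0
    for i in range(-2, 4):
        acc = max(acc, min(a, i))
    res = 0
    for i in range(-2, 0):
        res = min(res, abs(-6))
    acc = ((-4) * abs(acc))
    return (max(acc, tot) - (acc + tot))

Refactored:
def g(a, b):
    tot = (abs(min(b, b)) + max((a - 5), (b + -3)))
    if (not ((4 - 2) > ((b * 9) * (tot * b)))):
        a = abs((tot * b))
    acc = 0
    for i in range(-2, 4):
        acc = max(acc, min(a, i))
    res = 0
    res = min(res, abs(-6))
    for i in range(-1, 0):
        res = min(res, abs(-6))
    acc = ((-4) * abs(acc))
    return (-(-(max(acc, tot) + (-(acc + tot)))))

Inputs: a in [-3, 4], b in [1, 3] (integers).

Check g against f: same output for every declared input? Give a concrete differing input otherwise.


Differences: constant usage differs; loop structure differs; min/max/abs usage differs; arithmetic usage differs; statement counts differ; comparison usage differs; boolean connective usage differs — yet all 24 inputs agree.
verdict: equivalent


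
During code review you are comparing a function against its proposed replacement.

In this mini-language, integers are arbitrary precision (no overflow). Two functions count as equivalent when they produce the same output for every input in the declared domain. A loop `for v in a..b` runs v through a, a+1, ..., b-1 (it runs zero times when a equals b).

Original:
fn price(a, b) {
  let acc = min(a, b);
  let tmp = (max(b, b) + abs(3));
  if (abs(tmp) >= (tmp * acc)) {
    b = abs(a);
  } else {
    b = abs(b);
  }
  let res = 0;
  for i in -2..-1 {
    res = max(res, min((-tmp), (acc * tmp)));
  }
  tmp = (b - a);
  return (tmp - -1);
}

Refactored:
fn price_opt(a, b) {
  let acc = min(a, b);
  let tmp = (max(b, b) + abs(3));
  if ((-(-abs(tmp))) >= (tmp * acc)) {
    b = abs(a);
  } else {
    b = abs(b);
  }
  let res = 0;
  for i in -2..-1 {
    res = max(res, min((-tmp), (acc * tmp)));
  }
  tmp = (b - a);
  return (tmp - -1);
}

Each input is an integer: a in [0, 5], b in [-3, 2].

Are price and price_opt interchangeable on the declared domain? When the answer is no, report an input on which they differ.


Equivalent — the differences include same computation, different form, yet no declared input distinguishes the two.
Tracing a=2, b=2: price: acc becomes 2; next tmp becomes 5; next (abs(tmp) >= (tmp * acc)) evaluates to false; next b becomes 2; next res becomes 0; next at i=-2:; next res becomes 0; next tmp becomes 0; next final value 1 | price_opt: acc becomes 2; next tmp becomes 5; next ((-(-abs(tmp))) >= (tmp * acc)) evaluates to false; next b becomes 2; next res becomes 0; next at i=-2:; next res becomes 0; next tmp becomes 0; next final value 1 — matching result 1.
Sweeping the whole domain (36 inputs) finds no disagreement.
verdict: equivalent


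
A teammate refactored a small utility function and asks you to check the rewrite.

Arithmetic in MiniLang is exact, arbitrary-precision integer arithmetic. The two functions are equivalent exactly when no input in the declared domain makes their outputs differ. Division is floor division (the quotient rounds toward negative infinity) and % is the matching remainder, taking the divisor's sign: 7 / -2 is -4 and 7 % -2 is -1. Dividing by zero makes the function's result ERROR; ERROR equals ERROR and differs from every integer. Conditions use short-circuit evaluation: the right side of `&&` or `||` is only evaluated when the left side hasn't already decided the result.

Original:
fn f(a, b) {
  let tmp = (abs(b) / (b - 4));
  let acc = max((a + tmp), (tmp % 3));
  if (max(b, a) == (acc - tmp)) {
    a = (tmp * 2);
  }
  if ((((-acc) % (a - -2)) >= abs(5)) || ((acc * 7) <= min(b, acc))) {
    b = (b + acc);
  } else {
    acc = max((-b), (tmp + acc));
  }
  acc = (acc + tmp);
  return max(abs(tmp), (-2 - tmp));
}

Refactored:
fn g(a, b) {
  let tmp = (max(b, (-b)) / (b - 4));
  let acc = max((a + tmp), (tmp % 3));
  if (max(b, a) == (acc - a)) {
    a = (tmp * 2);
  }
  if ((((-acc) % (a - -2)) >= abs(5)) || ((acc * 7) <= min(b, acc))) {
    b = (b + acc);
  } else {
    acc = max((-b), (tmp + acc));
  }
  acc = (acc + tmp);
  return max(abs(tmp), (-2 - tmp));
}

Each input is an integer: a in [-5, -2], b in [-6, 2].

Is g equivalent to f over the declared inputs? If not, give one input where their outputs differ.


Input a=-2, b=0: 0 from f versus ERROR from g.
verdict: not equivalent; witness: a=-2, b=0


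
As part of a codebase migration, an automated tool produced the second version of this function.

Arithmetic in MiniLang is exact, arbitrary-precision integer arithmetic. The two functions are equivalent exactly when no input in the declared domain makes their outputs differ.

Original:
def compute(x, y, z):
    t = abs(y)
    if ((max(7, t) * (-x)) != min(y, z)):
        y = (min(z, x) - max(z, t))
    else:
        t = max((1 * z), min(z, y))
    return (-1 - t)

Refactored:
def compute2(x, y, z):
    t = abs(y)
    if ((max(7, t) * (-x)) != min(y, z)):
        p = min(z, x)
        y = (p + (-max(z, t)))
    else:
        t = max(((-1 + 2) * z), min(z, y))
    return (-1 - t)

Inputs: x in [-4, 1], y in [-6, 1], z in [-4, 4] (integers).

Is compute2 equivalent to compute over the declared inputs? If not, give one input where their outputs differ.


Side by side, the visible changes include: arithmetic usage differs; and local variable names differ; and constant usage differs; and statement counts differ.
One worked example (x=0, y=-4, z=0) — compute: t = 4; ((max(7, t) * (-x)) != min(y, z)) -> true; y = -4; return -5; compute2: t = 4; ((max(7, t) * (-x)) != min(y, z)) -> true; p = 0; y = -4; return -5; agreement on -5.
Across all 432 domain points the two functions coincide.
verdict: equivalent


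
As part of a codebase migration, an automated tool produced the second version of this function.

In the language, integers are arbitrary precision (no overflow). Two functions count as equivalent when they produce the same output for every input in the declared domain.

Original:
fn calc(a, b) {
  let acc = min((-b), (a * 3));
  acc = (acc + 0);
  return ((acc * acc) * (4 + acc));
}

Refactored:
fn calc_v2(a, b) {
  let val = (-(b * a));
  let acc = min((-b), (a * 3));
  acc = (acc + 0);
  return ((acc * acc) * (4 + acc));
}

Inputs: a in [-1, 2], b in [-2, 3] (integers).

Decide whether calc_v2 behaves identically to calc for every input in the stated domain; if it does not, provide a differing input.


Equivalent — the differences include arithmetic usage differs, plus statement counts differ, plus local variable names differ, yet no declared input distinguishes the two.
One worked example (a=2, b=1) — calc: acc becomes -1; next acc becomes -1; next final value 3; calc_v2: val becomes -2; next acc becomes -1; next acc becomes -1; next final value 3; agreement on 3.
Sweeping the whole domain (24 inputs) finds no disagreement.
verdict: equivalent


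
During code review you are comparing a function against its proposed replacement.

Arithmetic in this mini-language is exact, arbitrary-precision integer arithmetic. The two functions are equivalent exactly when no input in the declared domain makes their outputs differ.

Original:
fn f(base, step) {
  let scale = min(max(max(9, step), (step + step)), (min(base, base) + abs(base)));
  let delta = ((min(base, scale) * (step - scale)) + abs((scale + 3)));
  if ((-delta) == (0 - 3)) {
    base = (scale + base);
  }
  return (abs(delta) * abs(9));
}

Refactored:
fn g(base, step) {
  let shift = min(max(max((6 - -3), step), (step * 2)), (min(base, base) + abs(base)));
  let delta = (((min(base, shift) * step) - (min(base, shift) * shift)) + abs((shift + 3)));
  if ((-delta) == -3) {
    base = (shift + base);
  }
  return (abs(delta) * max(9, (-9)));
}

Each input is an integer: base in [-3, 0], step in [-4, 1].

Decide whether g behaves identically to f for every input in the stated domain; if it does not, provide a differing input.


Differences: local variable names differ; and constant usage differs; and arithmetic usage differs; and min/max/abs usage differs — yet all 24 inputs agree.
verdict: equivalent


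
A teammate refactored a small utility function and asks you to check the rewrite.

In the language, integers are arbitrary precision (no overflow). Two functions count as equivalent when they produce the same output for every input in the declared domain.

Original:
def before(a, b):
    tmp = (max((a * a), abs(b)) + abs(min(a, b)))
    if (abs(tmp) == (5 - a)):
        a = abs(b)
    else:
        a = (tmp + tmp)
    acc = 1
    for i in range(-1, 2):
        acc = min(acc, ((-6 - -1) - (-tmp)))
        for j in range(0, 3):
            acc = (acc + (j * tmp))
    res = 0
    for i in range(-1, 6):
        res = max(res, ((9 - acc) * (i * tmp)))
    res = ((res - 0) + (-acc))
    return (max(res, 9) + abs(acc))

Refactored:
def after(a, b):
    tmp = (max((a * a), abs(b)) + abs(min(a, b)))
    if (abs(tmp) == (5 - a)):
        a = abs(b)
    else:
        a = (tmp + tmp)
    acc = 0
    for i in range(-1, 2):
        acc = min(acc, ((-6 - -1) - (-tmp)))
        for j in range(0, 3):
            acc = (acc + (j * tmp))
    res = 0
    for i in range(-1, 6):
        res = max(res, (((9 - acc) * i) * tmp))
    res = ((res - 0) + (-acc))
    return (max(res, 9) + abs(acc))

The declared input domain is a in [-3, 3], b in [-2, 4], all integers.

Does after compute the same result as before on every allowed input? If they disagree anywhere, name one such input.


Equivalent. The suspicious edit (`1` became `0`) never changes the result for any input inside the declared domain.
Checked all 49 inputs in the declared domain: the outputs agree on every one.
Spot check at a=-3, b=3 — before: tmp becomes 12; next (abs(tmp) == (5 - a)) evaluates to false; next a becomes 24; next acc becomes 1; next at i=-1:; next acc becomes 1; next at j=0:; next acc becomes 1; next at j=1:; next acc becomes 13; next at j=2:; next acc becomes 37; next at i=0:; next acc becomes 7; next at j=0:; next acc becomes 7; next at j=1:; next acc becomes 19; next at j=2:; next acc becomes 43; next at i=1:; next acc becomes 7; next at j=0:; next acc becomes 7; next at j=1:; next acc becomes 19; next at j=2:; next acc becomes 43; next res becomes 0; next at i=-1:; next res becomes 408; next at i=0:; next res becomes 408; next at i=1:; next res becomes 408; next at i=2:; next res becomes 408; next at i=3:; next res becomes 408; next at i=4:; next res becomes 408; next at i=5:; next res becomes 408; next res becomes 365; next final value 408. after: tmp becomes 12; next (abs(tmp) == (5 - a)) evaluates to false; next a becomes 24; next acc becomes 0; next at i=-1:; next acc becomes 0; next at j=0:; next acc becomes 0; next at j=1:; next acc becomes 12; next at j=2:; next acc becomes 36; next at i=0:; next acc becomes 7; next at j=0:; next acc becomes 7; next at j=1:; next acc becomes 19; next at j=2:; next acc becomes 43; next at i=1:; next acc becomes 7; next at j=0:; next acc becomes 7; next at j=1:; next acc becomes 19; next at j=2:; next acc becomes 43; next res becomes 0; next at i=-1:; next res becomes 408; next at i=0:; next res becomes 408; next at i=1:; next res becomes 408; next at i=2:; next res becomes 408; next at i=3:; next res becomes 408; next at i=4:; next res becomes 408; next at i=5:; next res becomes 408; next res becomes 365; next final value 408. Both give 408.
verdict: equivalent


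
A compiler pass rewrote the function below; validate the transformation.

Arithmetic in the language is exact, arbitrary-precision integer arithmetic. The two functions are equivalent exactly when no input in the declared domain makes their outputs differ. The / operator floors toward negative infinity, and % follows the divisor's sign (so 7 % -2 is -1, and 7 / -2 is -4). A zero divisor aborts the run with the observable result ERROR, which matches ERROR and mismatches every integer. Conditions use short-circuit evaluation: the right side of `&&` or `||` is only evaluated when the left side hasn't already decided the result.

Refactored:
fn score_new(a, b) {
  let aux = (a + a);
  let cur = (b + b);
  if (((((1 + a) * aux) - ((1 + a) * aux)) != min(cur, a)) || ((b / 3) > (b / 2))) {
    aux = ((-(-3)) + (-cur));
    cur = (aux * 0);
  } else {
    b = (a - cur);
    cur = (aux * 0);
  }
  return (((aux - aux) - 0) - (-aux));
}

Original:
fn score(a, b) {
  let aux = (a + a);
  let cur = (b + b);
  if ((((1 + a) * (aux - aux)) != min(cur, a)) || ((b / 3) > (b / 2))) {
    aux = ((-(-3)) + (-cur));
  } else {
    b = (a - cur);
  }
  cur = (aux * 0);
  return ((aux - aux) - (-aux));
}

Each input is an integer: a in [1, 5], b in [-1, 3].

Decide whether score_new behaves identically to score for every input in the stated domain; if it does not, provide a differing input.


The two versions differ — the changes include arithmetic usage differs, plus constant usage differs, plus statement counts differ.
Tracing a=5, b=-1: score: aux := 10 | cur := -2 | ((((1 + a) * (aux - aux)) != min(cur, a)) || ((b / 3) > (b / 2))): true | aux := 5 | cur := 0 | result 5 | score_new: aux := 10 | cur := -2 | (((((1 + a) * aux) - ((1 + a) * aux)) != min(cur, a)) || ((b / 3) > (b / 2))): true | aux := 5 | cur := 0 | result 5 — matching result 5.
An exhaustive pass over the 25 declared inputs shows identical outputs.
verdict: equivalent


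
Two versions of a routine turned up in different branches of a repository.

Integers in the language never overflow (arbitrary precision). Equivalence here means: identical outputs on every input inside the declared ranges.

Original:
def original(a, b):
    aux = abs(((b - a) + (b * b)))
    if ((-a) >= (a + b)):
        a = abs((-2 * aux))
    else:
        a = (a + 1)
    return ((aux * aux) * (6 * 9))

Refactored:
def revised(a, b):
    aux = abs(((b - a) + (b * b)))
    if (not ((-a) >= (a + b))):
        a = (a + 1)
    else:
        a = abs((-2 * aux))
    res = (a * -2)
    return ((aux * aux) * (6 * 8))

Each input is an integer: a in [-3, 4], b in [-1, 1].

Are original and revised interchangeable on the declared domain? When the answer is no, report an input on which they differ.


a=-3, b=-1 yields 486 from original but 432 from revised.
verdict: not equivalent; witness: a=-3, b=-1


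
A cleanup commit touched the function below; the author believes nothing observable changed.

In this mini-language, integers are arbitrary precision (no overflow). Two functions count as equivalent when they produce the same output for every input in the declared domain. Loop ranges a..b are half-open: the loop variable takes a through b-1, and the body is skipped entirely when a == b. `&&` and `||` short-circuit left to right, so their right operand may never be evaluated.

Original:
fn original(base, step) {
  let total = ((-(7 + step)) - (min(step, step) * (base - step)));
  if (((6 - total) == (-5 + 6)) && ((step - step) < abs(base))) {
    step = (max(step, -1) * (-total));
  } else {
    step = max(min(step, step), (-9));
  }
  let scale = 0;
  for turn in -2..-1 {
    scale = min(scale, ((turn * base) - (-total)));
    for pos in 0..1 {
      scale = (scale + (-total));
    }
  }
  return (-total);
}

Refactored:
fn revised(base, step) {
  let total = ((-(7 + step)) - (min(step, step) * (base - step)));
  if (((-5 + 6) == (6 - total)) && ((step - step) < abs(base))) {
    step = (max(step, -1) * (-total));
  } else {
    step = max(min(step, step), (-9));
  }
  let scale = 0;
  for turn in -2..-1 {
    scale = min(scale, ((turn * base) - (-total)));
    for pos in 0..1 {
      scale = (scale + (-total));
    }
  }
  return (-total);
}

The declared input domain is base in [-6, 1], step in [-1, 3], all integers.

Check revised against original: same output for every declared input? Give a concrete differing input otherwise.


Side by side, the visible changes include: same computation, different form.
Spot check at base=-2, step=0 — original: total=-7, then (((6 - total) == (-5 + 6)) && ((step - step) < abs(base))) is false, then step=0, then scale=0, then (turn=-2), then scale=-3, then (pos=0), then scale=4, then returns 7. revised: total=-7, then (((-5 + 6) == (6 - total)) && ((step - step) < abs(base))) is false, then step=0, then scale=0, then (turn=-2), then scale=-3, then (pos=0), then scale=4, then returns 7. Both give 7.
An exhaustive pass over the 40 declared inputs shows identical outputs.
verdict: equivalent


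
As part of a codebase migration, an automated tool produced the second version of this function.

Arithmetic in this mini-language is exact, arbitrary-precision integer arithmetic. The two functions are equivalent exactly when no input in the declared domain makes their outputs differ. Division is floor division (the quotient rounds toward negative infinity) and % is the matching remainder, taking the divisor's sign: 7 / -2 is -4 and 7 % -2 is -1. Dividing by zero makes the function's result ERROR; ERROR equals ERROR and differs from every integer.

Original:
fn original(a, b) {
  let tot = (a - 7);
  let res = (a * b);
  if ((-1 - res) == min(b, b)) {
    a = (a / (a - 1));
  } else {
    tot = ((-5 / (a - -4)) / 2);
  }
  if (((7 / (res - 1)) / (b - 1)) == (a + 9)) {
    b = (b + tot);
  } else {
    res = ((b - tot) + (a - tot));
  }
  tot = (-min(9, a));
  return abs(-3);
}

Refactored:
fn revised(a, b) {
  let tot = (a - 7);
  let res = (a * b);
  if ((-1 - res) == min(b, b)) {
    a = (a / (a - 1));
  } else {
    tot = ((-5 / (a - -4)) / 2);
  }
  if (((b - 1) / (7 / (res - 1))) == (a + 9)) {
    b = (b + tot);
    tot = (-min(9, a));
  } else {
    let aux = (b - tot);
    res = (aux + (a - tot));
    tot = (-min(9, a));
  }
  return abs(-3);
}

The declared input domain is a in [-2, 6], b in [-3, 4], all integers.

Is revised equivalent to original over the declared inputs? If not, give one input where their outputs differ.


There is a counterexample at a=-2, b=1: ERROR on one side, 3 on the other.
original: tot=-9, then res=-2, then ((-1 - res) == min(b, b)) is true, then a=0, then a zero divisor aborts: ERROR
revised: tot=-9, then res=-2, then ((-1 - res) == min(b, b)) is true, then a=0, then (((b - 1) / (7 / (res - 1))) == (a + 9)) is false, then aux=10, then res=19, then tot=0, then returns 3
verdict: not equivalent; witness: a=-2, b=1


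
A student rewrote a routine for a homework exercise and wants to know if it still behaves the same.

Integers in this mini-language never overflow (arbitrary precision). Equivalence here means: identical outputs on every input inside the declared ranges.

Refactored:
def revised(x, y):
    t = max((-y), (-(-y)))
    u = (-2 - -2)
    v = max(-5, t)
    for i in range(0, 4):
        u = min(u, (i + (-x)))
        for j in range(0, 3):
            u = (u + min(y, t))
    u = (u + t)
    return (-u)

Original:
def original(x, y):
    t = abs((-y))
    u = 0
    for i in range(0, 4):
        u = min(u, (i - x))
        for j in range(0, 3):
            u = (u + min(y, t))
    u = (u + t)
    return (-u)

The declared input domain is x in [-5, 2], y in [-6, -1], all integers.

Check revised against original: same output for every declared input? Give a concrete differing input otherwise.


This is a faithful refactor — arithmetic usage differs, and statement counts differ, and local variable names differ, and min/max/abs usage differs, and constant usage differs, but the computed results match everywhere.
Spot check at x=-3, y=-6 — original: t = 6; u = 0; [i=0]; u = 0; [j=0]; u = -6; [j=1]; u = -12; [j=2]; u = -18; [i=1]; u = -18; [j=0]; u = -24; [j=1]; u = -30; [j=2]; u = -36; [i=2]; u = -36; [j=0]; u = -42; [j=1]; u = -48; [j=2]; u = -54; [i=3]; u = -54; [j=0]; u = -60; [j=1]; u = -66; [j=2]; u = -72; u = -66; return 66. revised: t = 6; u = 0; v = 6; [i=0]; u = 0; [j=0]; u = -6; [j=1]; u = -12; [j=2]; u = -18; [i=1]; u = -18; [j=0]; u = -24; [j=1]; u = -30; [j=2]; u = -36; [i=2]; u = -36; [j=0]; u = -42; [j=1]; u = -48; [j=2]; u = -54; [i=3]; u = -54; [j=0]; u = -60; [j=1]; u = -66; [j=2]; u = -72; u = -66; return 66. Both give 66.
Checked all 48 inputs in the declared domain: the outputs agree on every one.
verdict: equivalent


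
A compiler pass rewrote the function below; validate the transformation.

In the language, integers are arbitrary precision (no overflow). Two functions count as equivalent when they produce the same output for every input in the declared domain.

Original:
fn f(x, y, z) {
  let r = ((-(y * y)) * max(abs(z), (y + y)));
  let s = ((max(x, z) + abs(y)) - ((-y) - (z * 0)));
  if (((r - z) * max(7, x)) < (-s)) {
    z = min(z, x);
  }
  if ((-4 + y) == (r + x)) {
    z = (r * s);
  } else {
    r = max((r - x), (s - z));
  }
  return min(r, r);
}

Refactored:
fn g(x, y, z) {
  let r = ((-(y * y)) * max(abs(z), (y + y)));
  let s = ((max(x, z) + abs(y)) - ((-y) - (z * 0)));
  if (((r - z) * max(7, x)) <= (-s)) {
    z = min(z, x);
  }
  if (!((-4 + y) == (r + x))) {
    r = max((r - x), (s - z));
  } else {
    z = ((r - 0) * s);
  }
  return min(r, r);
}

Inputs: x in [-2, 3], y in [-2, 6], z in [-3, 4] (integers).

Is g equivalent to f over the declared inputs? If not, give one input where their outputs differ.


The edit looks behavioral (`(((r - z) * max(7, x)) < (-s))` became `(((r - z) * max(7, x)) <= (-s))`), but over these ranges it never changes the outcome.
Tracing x=2, y=0, z=1: f: r := 0 | s := 2 | (((r - z) * max(7, x)) < (-s)): true | z := 1 | ((-4 + y) == (r + x)): false | r := 1 | result 1 | g: r := 0 | s := 2 | (((r - z) * max(7, x)) <= (-s)): true | z := 1 | (!((-4 + y) == (r + x))): true | r := 1 | result 1 — matching result 1.
An exhaustive pass over the 432 declared inputs shows identical outputs.
verdict: equivalent


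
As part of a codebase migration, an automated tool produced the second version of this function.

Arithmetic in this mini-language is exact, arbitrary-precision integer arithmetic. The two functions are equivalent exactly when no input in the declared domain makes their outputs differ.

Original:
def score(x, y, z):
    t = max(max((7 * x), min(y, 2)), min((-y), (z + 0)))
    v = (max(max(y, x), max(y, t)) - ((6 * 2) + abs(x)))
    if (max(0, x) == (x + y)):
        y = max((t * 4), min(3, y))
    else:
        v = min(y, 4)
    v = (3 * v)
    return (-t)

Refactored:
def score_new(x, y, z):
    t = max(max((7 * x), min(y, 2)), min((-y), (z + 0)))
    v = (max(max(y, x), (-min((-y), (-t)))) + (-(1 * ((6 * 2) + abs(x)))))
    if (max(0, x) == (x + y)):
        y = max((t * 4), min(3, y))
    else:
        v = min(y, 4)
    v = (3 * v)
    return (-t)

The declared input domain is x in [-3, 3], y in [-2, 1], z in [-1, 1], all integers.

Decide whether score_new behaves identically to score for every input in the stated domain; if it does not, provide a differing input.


Side by side, the visible changes include: arithmetic usage differs; min/max/abs usage differs; constant usage differs.
Tracing x=-2, y=-2, z=0: score: t becomes 0; next v becomes -14; next (max(0, x) == (x + y)) evaluates to false; next v becomes -2; next v becomes -6; next final value 0 | score_new: t becomes 0; next v becomes -14; next (max(0, x) == (x + y)) evaluates to false; next v becomes -2; next v becomes -6; next final value 0 — matching result 0.
Checked all 84 inputs in the declared domain: the outputs agree on every one.
verdict: equivalent


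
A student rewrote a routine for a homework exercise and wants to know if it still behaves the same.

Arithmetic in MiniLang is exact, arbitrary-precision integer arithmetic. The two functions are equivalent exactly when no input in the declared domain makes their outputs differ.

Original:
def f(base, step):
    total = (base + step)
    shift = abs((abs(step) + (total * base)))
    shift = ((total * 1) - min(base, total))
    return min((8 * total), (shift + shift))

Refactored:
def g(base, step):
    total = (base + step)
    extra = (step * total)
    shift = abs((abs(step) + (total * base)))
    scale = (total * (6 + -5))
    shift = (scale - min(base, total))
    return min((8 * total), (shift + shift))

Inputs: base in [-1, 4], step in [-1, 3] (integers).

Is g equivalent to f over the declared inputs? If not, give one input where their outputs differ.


This is a faithful refactor — statement counts differ; local variable names differ; arithmetic usage differs; constant usage differs, but the computed results match everywhere.
As a probe, take base=-1, step=0: f runs total := -1 | shift := 1 | shift := 0 | result -8; g runs total := -1 | extra := 0 | shift := 1 | scale := -1 | shift := 0 | result -8; both end at -8.
Across all 30 domain points the two functions coincide.
verdict: equivalent


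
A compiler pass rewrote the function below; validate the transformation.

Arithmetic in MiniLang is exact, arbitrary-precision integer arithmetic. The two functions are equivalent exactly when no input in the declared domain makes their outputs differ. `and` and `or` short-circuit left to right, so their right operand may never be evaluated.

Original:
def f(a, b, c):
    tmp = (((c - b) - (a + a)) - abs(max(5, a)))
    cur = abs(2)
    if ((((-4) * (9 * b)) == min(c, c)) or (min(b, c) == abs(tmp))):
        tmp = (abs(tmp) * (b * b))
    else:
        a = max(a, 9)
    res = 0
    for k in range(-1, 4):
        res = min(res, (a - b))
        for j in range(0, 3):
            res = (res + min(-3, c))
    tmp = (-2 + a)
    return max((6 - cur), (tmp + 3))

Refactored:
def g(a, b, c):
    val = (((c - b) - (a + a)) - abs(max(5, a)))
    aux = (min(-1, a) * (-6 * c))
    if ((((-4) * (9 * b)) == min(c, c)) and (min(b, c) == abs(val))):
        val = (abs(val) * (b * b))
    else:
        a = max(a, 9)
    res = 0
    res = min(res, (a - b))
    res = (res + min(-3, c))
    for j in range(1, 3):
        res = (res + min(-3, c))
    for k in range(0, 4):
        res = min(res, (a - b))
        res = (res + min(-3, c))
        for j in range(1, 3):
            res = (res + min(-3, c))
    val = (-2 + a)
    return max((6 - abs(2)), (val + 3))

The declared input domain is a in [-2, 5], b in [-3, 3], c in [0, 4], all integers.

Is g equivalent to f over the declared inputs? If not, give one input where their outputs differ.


Take a=-2, b=0, c=0.
f: tmp := -1 | cur := 2 | ((((-4) * (9 * b)) == min(c, c)) or (min(b, c) == abs(tmp))): true | tmp := 0 | res := 0 | iter k=-1: | res := -2 | iter j=0: | res := -5 | iter j=1: | res := -8 | iter j=2: | res := -11 | iter k=0: | res := -11 | iter j=0: | res := -14 | iter j=1: | res := -17 | iter j=2: | res := -20 | iter k=1: | res := -20 | iter j=0: | res := -23 | iter j=1: | res := -26 | iter j=2: | res := -29 | iter k=2: | res := -29 | iter j=0: | res := -32 | iter j=1: | res := -35 | iter j=2: | res := -38 | iter k=3: | res := -38 | iter j=0: | res := -41 | iter j=1: | res := -44 | iter j=2: | res := -47 | tmp := -4 | result 4
g: val := -1 | aux := 0 | ((((-4) * (9 * b)) == min(c, c)) and (min(b, c) == abs(val))): false | a := 9 | res := 0 | res := 0 | res := -3 | iter j=1: | res := -6 | iter j=2: | res := -9 | iter k=0: | res := -9 | res := -12 | iter j=1: | res := -15 | iter j=2: | res := -18 | iter k=1: | res := -18 | res := -21 | iter j=1: | res := -24 | iter j=2: | res := -27 | iter k=2: | res := -27 | res := -30 | iter j=1: | res := -33 | iter j=2: | res := -36 | iter k=3: | res := -36 | res := -39 | iter j=1: | res := -42 | iter j=2: | res := -45 | val := 7 | result 10
4 vs 10 — the two versions disagree here.
verdict: not equivalent; witness: a=-2, b=0, c=0


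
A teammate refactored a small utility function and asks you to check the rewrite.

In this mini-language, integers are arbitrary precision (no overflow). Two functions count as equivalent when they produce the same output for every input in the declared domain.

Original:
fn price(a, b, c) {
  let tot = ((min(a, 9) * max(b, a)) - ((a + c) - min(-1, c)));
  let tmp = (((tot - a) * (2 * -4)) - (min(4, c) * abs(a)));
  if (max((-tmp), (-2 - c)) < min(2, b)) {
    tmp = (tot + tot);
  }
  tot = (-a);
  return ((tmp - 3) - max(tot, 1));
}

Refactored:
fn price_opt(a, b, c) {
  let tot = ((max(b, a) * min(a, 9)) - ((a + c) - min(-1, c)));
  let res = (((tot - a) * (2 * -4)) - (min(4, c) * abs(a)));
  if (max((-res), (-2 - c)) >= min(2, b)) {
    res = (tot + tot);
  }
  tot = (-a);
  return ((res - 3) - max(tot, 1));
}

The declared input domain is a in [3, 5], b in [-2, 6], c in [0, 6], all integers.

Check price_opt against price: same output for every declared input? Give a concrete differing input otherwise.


These are not equivalent — on a=3, b=-2, c=0 the outputs split (-20 vs 6).
price: tot becomes 5; next tmp becomes -16; next (max((-tmp), (-2 - c)) < min(2, b)) evaluates to false; next tot becomes -3; next final value -20
price_opt: tot becomes 5; next res becomes -16; next (max((-res), (-2 - c)) >= min(2, b)) evaluates to true; next res becomes 10; next tot becomes -3; next final value 6
verdict: not equivalent; witness: a=3, b=-2, c=0


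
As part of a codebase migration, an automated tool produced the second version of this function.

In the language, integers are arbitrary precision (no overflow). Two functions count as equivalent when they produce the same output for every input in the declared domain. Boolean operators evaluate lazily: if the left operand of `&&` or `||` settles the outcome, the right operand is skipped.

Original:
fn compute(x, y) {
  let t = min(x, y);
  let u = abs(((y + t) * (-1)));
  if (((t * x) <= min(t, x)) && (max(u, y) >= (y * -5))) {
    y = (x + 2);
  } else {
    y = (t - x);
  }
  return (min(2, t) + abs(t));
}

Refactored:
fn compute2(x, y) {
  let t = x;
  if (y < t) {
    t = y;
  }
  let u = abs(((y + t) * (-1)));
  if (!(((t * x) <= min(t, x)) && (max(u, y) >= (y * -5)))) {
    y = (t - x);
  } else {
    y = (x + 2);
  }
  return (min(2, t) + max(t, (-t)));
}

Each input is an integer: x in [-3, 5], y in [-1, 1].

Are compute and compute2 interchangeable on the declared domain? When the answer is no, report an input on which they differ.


Changes here: boolean connective usage differs; and statement counts differ; and comparison usage differs; and min/max/abs usage differs; and branching structure differs; the full 27-point sweep finds no disagreement.
verdict: equivalent


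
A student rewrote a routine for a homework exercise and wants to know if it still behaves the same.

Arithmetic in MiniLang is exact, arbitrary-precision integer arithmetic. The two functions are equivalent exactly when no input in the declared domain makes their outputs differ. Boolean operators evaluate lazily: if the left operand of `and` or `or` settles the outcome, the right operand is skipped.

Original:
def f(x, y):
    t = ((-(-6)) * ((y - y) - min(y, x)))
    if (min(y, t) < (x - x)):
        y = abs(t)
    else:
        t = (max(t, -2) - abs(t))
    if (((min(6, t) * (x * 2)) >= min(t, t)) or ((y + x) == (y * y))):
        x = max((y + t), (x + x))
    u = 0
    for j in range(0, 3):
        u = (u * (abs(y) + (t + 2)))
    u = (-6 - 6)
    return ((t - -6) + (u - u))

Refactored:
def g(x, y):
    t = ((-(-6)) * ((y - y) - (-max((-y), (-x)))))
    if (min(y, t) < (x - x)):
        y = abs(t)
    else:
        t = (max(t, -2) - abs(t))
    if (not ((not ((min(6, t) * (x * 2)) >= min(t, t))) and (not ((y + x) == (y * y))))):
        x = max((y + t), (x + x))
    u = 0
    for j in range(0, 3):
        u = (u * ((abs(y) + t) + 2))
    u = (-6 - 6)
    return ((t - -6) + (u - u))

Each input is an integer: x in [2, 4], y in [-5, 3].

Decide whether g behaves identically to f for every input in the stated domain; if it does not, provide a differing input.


This is a faithful refactor — boolean connective usage differs; and min/max/abs usage differs, but the computed results match everywhere.
As a probe, take x=4, y=3: f runs t = -18; (min(y, t) < (x - x)) -> true; y = 18; (((min(6, t) * (x * 2)) >= min(t, t)) or ((y + x) == (y * y))) -> false; u = 0; [j=0]; u = 0; [j=1]; u = 0; [j=2]; u = 0; u = -12; return -12; g runs t = -18; (min(y, t) < (x - x)) -> true; y = 18; (not ((not ((min(6, t) * (x * 2)) >= min(t, t))) and (not ((y + x) == (y * y))))) -> false; u = 0; [j=0]; u = 0; [j=1]; u = 0; [j=2]; u = 0; u = -12; return -12; both end at -12.
An exhaustive pass over the 27 declared inputs shows identical outputs.
verdict: equivalent
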